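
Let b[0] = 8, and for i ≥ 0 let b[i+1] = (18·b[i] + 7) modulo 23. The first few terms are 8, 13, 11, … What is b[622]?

6

Listing terms: b[0] = 8,  b[1] = 13,  b[2] = 11,  b[3] = 21,  b[4] = 17,  b[5] = 14,  b[6] = 6,  b[7] = 0,  b[8] = 7,  b[9] = 18,  b[10] = 9,  b[11] = 8.
The sequence repeats with period 11.
(622 - 0) mod 11 = 6, so b[622] = b[6] = 6.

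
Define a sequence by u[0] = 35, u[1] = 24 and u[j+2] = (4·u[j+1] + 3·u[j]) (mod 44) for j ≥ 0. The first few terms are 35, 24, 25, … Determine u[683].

We have u[0] = 35, u[1] = 24, u[2] = 25, u[3] = 40, u[4] = 15, u[5] = 4, u[6] = 17, u[7] = 36, u[8] = 19, u[9] = 8, u[10] = 1, u[11] = 28, u[12] = 27, u[13] = 16, u[14] = 13, u[15] = 12, u[16] = 43, u[17] = 32, u[18] = 37, u[19] = 24, u[20] = 31, u[21] = 20, u[22] = 41, u[23] = 4, u[24] = 7, u[25] = 40, u[26] = 5, u[27] = 8, u[28] = 3, u[29] = 36, u[30] = 21, u[31] = 16, u[32] = 39, u[33] = 28, u[34] = 9, u[35] = 32, u[36] = 23, u[37] = 12, u[38] = 29, u[39] = 20, u[40] = 35, u[41] = 24.
Since (u[40], u[41]) = (u[0], u[1]) = (35, 24) (two consecutive terms determine the rest), the sequence is periodic with period 40.
So u[683] = u[0 + ((683-0) mod 40)] = u[3] = 40.

40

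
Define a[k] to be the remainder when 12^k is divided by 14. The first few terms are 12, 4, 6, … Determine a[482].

4

a[1] = 12,  a[2] = 4,  a[3] = 6,  a[4] = 2,  a[5] = 10,  a[6] = 8,  a[7] = 12.
Since a[7] = a[1] = 12, the sequence is periodic with period 6.
So a[482] = a[1 + ((482-1) mod 6)] = a[2] = 4.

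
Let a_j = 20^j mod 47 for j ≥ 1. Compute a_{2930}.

34

We have a_1 = 20,  a_2 = 24,  a_3 = 10,  a_4 = 12,  a_5 = 5,  a_6 = 6,  a_7 = 26,  a_8 = 3,  a_9 = 13,  a_{10} = 25,  a_{11} = 30,  a_{12} = 36,  a_{13} = 15,  a_{14} = 18,  a_{15} = 31,  a_{16} = 9,  a_{17} = 39,  a_{18} = 28,  a_{19} = 43,  a_{20} = 14,  a_{21} = 45,  a_{22} = 7,  a_{23} = 46,  a_{24} = 27,  a_{25} = 23,  a_{26} = 37,  a_{27} = 35,  a_{28} = 42,  a_{29} = 41,  a_{30} = 21,  a_{31} = 44,  a_{32} = 34,  a_{33} = 22,  a_{34} = 17,  a_{35} = 11,  a_{36} = 32,  a_{37} = 29,  a_{38} = 16,  a_{39} = 38,  a_{40} = 8,  a_{41} = 19,  a_{42} = 4,  a_{43} = 33,  a_{44} = 2,  a_{45} = 40,  a_{46} = 1,  a_{47} = 20.
The sequence repeats with period 46.
(2930 - 1) mod 46 = 31, so a_{2930} = a_{32} = 34.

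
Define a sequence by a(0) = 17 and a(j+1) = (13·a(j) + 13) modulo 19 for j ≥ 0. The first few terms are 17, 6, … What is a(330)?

a(0) = 17, a(1) = 6, a(2) = 15, a(3) = 18, a(4) = 0, a(5) = 13, a(6) = 11, a(7) = 4, a(8) = 8, a(9) = 3, a(10) = 14, a(11) = 5, a(12) = 2, a(13) = 1, a(14) = 7, a(15) = 9, a(16) = 16, a(17) = 12, a(18) = 17.
The sequence repeats with period 18.
So a(330) = a(0 + ((330-0) mod 18)) = a(6) = 11.

11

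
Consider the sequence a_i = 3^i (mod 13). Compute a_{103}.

a_1 = 3; a_2 = 9; a_3 = 1; a_4 = 3.
Since a_4 = a_1 = 3, the sequence is periodic with period 3.
(103 - 1) mod 3 = 0, so a_{103} = a_1 = 3.

3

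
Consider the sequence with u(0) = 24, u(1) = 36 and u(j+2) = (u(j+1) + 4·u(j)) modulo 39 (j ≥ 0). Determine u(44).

24

u(0) = 24,  u(1) = 36,  u(2) = 15,  u(3) = 3,  u(4) = 24,  u(5) = 36.
Since (u(4), u(5)) = (u(0), u(1)) = (24, 36) (two consecutive terms determine the rest), the sequence is periodic with period 4.
So u(44) = u(0 + ((44-0) mod 4)) = u(0) = 24.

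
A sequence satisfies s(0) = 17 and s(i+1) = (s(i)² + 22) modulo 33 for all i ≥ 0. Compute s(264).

5

We have s(0) = 17, s(1) = 14, s(2) = 20, s(3) = 26, s(4) = 5, s(5) = 14.
Since s(5) = s(1) = 14, the sequence is eventually periodic: after a pre-period of length 1 it cycles with period 4.
For i ≥ 1, s(i) depends only on (i - 1) mod 4. (264 - 1) mod 4 = 3, so s(264) = s(4) = 5.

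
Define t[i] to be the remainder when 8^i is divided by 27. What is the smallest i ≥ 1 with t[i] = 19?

4

Computing terms: t[0] = 1, t[1] = 8, t[2] = 10, t[3] = 26, t[4] = 19, t[5] = 17, t[6] = 1.
The sequence repeats with period 6.
The value 19 first appears (with i ≥ 1) at t[4].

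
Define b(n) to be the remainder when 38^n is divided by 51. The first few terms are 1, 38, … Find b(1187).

b(0) = 1; b(1) = 38; b(2) = 16; b(3) = 47; b(4) = 1.
The sequence repeats with period 4.
So b(1187) = b(0 + ((1187-0) mod 4)) = b(3) = 47.

47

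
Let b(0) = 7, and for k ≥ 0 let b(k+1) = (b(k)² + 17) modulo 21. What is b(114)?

14

Computing terms: b(0) = 7; b(1) = 3; b(2) = 5; b(3) = 0; b(4) = 17; b(5) = 12; b(6) = 14; b(7) = 3.
Since b(7) = b(1) = 3, the sequence is eventually periodic: after a pre-period of length 1 it cycles with period 6.
For k ≥ 1, b(k) depends only on (k - 1) mod 6. (114 - 1) mod 6 = 5, so b(114) = b(6) = 14.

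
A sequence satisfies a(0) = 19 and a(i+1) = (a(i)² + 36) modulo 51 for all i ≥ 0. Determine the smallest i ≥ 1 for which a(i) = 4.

Computing terms: a(0) = 19; a(1) = 40; a(2) = 4; a(3) = 1; a(4) = 37; a(5) = 28; a(6) = 4.
Since a(6) = a(2) = 4, the sequence is eventually periodic: after a pre-period of length 2 it cycles with period 4.
The value 4 first appears (with i ≥ 1) at a(2).

2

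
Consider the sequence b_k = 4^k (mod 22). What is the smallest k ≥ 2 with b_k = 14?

4

Computing terms: b_1 = 4; b_2 = 16; b_3 = 20; b_4 = 14; b_5 = 12; b_6 = 4.
Since b_6 = b_1 = 4, the sequence is periodic with period 5.
The value 14 first appears (with k ≥ 2) at b_4.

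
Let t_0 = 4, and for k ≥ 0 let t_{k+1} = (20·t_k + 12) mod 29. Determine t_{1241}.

25

t_0 = 4,  t_1 = 5,  t_2 = 25,  t_3 = 19,  t_4 = 15,  t_5 = 22,  t_6 = 17,  t_7 = 4.
Since t_7 = t_0 = 4, the sequence is periodic with period 7.
(1241 - 0) mod 7 = 2, so t_{1241} = t_2 = 25.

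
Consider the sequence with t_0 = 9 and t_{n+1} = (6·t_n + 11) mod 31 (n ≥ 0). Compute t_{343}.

3

t_0 = 9; t_1 = 3; t_2 = 29; t_3 = 30; t_4 = 5; t_5 = 10; t_6 = 9.
The sequence repeats with period 6.
(343 - 0) mod 6 = 1, so t_{343} = t_1 = 3.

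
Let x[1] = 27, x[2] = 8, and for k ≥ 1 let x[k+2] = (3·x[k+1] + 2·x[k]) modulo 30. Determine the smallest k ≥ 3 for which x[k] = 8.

Listing terms: x[1] = 27,  x[2] = 8,  x[3] = 18,  x[4] = 10,  x[5] = 6,  x[6] = 8,  x[7] = 6,  x[8] = 4,  x[9] = 24,  x[10] = 20,  x[11] = 18,  x[12] = 4,  x[13] = 18,  x[14] = 2,  x[15] = 12,  x[16] = 10,  x[17] = 24,  x[18] = 2,  x[19] = 24,  x[20] = 16,  x[21] = 6,  x[22] = 20,  x[23] = 12,  x[24] = 16,  x[25] = 12,  x[26] = 8,  x[27] = 18.
Since (x[26], x[27]) = (x[2], x[3]) = (8, 18) (two consecutive terms determine the rest), the sequence is eventually periodic: after a pre-period of length 1 it cycles with period 24.
The value 8 first appears (with k ≥ 3) at x[6].

6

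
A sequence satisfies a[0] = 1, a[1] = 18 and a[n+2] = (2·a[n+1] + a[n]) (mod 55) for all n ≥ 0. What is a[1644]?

21

Computing terms: a[0] = 1; a[1] = 18; a[2] = 37; a[3] = 37; a[4] = 1; a[5] = 39; a[6] = 24; a[7] = 32; a[8] = 33; a[9] = 43; a[10] = 9; a[11] = 6; a[12] = 21; a[13] = 48; a[14] = 7; a[15] = 7; a[16] = 21; a[17] = 49; a[18] = 9; a[19] = 12; a[20] = 33; a[21] = 23; a[22] = 24; a[23] = 16; a[24] = 1; a[25] = 18.
Since (a[24], a[25]) = (a[0], a[1]) = (1, 18) (two consecutive terms determine the rest), the sequence is periodic with period 24.
(1644 - 0) mod 24 = 12, so a[1644] = a[12] = 21.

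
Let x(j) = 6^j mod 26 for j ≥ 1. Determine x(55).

20

Computing terms: x(1) = 6,  x(2) = 10,  x(3) = 8,  x(4) = 22,  x(5) = 2,  x(6) = 12,  x(7) = 20,  x(8) = 16,  x(9) = 18,  x(10) = 4,  x(11) = 24,  x(12) = 14,  x(13) = 6.
The sequence repeats with period 12.
(55 - 1) mod 12 = 6, so x(55) = x(7) = 20.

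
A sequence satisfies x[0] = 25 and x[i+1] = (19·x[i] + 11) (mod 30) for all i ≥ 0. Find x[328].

Computing terms: x[0] = 25; x[1] = 6; x[2] = 5; x[3] = 16; x[4] = 15; x[5] = 26; x[6] = 25.
Since x[6] = x[0] = 25, the sequence is periodic with period 6.
(328 - 0) mod 6 = 4, so x[328] = x[4] = 15.

15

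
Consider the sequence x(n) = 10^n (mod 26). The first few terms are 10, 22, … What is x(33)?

x(1) = 10,  x(2) = 22,  x(3) = 12,  x(4) = 16,  x(5) = 4,  x(6) = 14,  x(7) = 10.
Since x(7) = x(1) = 10, the sequence is periodic with period 6.
(33 - 1) mod 6 = 2, so x(33) = x(3) = 12.

12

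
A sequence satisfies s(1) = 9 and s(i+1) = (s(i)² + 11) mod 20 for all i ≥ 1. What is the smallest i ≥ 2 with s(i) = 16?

s(1) = 9; s(2) = 12; s(3) = 15; s(4) = 16; s(5) = 7; s(6) = 0; s(7) = 11; s(8) = 12.
Since s(8) = s(2) = 12, the sequence is eventually periodic: after a pre-period of length 1 it cycles with period 6.
The value 16 first appears (with i ≥ 2) at s(4).

4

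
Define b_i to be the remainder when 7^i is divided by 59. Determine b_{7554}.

Listing terms: b_1 = 7; b_2 = 49; b_3 = 48; b_4 = 41; b_5 = 51; b_6 = 3; b_7 = 21; b_8 = 29; b_9 = 26; b_{10} = 5; b_{11} = 35; b_{12} = 9; b_{13} = 4; b_{14} = 28; b_{15} = 19; b_{16} = 15; b_{17} = 46; b_{18} = 27; b_{19} = 12; b_{20} = 25; b_{21} = 57; b_{22} = 45; b_{23} = 20; b_{24} = 22; b_{25} = 36; b_{26} = 16; b_{27} = 53; b_{28} = 17; b_{29} = 1; b_{30} = 7.
Since b_{30} = b_1 = 7, the sequence is periodic with period 29.
So b_{7554} = b_{1 + ((7554-1) mod 29)} = b_{14} = 28.

28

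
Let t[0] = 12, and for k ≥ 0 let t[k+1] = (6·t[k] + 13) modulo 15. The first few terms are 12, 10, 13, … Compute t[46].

10

t[0] = 12, t[1] = 10, t[2] = 13, t[3] = 1, t[4] = 4, t[5] = 7, t[6] = 10.
Since t[6] = t[1] = 10, the sequence is eventually periodic: after a pre-period of length 1 it cycles with period 5.
For k ≥ 1, t[k] depends only on (k - 1) mod 5. (46 - 1) mod 5 = 0, so t[46] = t[1] = 10.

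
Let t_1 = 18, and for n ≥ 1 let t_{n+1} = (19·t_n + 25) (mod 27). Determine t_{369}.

We have t_1 = 18,  t_2 = 16,  t_3 = 5,  t_4 = 12,  t_5 = 10,  t_6 = 26,  t_7 = 6,  t_8 = 4,  t_9 = 20,  t_{10} = 0,  t_{11} = 25,  t_{12} = 14,  t_{13} = 21,  t_{14} = 19,  t_{15} = 8,  t_{16} = 15,  t_{17} = 13,  t_{18} = 2,  t_{19} = 9,  t_{20} = 7,  t_{21} = 23,  t_{22} = 3,  t_{23} = 1,  t_{24} = 17,  t_{25} = 24,  t_{26} = 22,  t_{27} = 11,  t_{28} = 18.
The sequence repeats with period 27.
(369 - 1) mod 27 = 17, so t_{369} = t_{18} = 2.

2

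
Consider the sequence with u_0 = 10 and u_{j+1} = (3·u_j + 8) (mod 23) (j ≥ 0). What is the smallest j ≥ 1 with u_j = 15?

1

u_0 = 10; u_1 = 15; u_2 = 7; u_3 = 6; u_4 = 3; u_5 = 17; u_6 = 13; u_7 = 1; u_8 = 11; u_9 = 18; u_{10} = 16; u_{11} = 10.
The sequence repeats with period 11.
The value 15 first appears (with j ≥ 1) at u_1.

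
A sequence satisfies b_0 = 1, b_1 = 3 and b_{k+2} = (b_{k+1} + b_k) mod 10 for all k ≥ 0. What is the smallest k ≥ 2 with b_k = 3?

9

b_0 = 1, b_1 = 3, b_2 = 4, b_3 = 7, b_4 = 1, b_5 = 8, b_6 = 9, b_7 = 7, b_8 = 6, b_9 = 3, b_{10} = 9, b_{11} = 2, b_{12} = 1, b_{13} = 3.
Since (b_{12}, b_{13}) = (b_0, b_1) = (1, 3) (two consecutive terms determine the rest), the sequence is periodic with period 12.
The value 3 first appears (with k ≥ 2) at b_9.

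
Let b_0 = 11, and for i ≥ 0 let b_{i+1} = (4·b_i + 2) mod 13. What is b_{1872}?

11

b_0 = 11,  b_1 = 7,  b_2 = 4,  b_3 = 5,  b_4 = 9,  b_5 = 12,  b_6 = 11.
Since b_6 = b_0 = 11, the sequence is periodic with period 6.
So b_{1872} = b_{0 + ((1872-0) mod 6)} = b_0 = 11.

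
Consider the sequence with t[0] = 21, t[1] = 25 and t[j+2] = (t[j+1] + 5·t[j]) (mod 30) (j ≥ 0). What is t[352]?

5

t[0] = 21; t[1] = 25; t[2] = 10; t[3] = 15; t[4] = 5; t[5] = 20; t[6] = 15; t[7] = 25; t[8] = 10.
Since (t[7], t[8]) = (t[1], t[2]) = (25, 10) (two consecutive terms determine the rest), the sequence is eventually periodic: after a pre-period of length 1 it cycles with period 6.
For j ≥ 1, t[j] depends only on (j - 1) mod 6. (352 - 1) mod 6 = 3, so t[352] = t[4] = 5.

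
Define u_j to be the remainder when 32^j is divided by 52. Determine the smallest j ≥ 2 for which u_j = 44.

We have u_1 = 32; u_2 = 36; u_3 = 8; u_4 = 48; u_5 = 28; u_6 = 12; u_7 = 20; u_8 = 16; u_9 = 44; u_{10} = 4; u_{11} = 24; u_{12} = 40; u_{13} = 32.
Since u_{13} = u_1 = 32, the sequence is periodic with period 12.
The value 44 first appears (with j ≥ 2) at u_9.

9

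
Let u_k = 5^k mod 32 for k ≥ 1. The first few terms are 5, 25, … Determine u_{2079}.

Listing terms: u_1 = 5,  u_2 = 25,  u_3 = 29,  u_4 = 17,  u_5 = 21,  u_6 = 9,  u_7 = 13,  u_8 = 1,  u_9 = 5.
Since u_9 = u_1 = 5, the sequence is periodic with period 8.
(2079 - 1) mod 8 = 6, so u_{2079} = u_7 = 13.

13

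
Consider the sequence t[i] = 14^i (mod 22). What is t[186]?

We have t[0] = 1, t[1] = 14, t[2] = 20, t[3] = 16, t[4] = 4, t[5] = 12, t[6] = 14.
Since t[6] = t[1] = 14, the sequence is eventually periodic: after a pre-period of length 1 it cycles with period 5.
For i ≥ 1, t[i] depends only on (i - 1) mod 5. (186 - 1) mod 5 = 0, so t[186] = t[1] = 14.

14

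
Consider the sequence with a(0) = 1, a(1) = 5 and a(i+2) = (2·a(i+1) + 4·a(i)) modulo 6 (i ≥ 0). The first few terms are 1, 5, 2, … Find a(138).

2

Computing terms: a(0) = 1,  a(1) = 5,  a(2) = 2,  a(3) = 0,  a(4) = 2,  a(5) = 4,  a(6) = 4,  a(7) = 0,  a(8) = 4,  a(9) = 2,  a(10) = 2,  a(11) = 0.
Since (a(10), a(11)) = (a(2), a(3)) = (2, 0) (two consecutive terms determine the rest), the sequence is eventually periodic: after a pre-period of length 2 it cycles with period 8.
For i ≥ 2, a(i) depends only on (i - 2) mod 8. (138 - 2) mod 8 = 0, so a(138) = a(2) = 2.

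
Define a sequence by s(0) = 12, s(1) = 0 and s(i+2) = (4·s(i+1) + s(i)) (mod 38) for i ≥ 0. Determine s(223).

s(0) = 12, s(1) = 0, s(2) = 12, s(3) = 10, s(4) = 14, s(5) = 28, s(6) = 12, s(7) = 0.
Since (s(6), s(7)) = (s(0), s(1)) = (12, 0) (two consecutive terms determine the rest), the sequence is periodic with period 6.
So s(223) = s(0 + ((223-0) mod 6)) = s(1) = 0.

0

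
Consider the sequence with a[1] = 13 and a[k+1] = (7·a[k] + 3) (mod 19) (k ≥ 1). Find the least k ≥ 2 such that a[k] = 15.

3

We have a[1] = 13, a[2] = 18, a[3] = 15, a[4] = 13.
The sequence repeats with period 3.
The value 15 first appears (with k ≥ 2) at a[3].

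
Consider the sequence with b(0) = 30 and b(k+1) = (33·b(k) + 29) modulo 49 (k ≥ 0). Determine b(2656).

Listing terms: b(0) = 30,  b(1) = 39,  b(2) = 42,  b(3) = 43,  b(4) = 27,  b(5) = 38,  b(6) = 9,  b(7) = 32,  b(8) = 7,  b(9) = 15,  b(10) = 34,  b(11) = 24,  b(12) = 37,  b(13) = 25,  b(14) = 21,  b(15) = 36,  b(16) = 41,  b(17) = 10,  b(18) = 16,  b(19) = 18,  b(20) = 35,  b(21) = 8,  b(22) = 48,  b(23) = 45,  b(24) = 44,  b(25) = 11,  b(26) = 0,  b(27) = 29,  b(28) = 6,  b(29) = 31,  b(30) = 23,  b(31) = 4,  b(32) = 14,  b(33) = 1,  b(34) = 13,  b(35) = 17,  b(36) = 2,  b(37) = 46,  b(38) = 28,  b(39) = 22,  b(40) = 20,  b(41) = 3,  b(42) = 30.
Since b(42) = b(0) = 30, the sequence is periodic with period 42.
(2656 - 0) mod 42 = 10, so b(2656) = b(10) = 34.

34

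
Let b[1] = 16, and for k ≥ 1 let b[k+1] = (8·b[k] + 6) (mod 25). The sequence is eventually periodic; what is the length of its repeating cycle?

We have b[1] = 16; b[2] = 9; b[3] = 3; b[4] = 5; b[5] = 21; b[6] = 24; b[7] = 23; b[8] = 15; b[9] = 1; b[10] = 14; b[11] = 18; b[12] = 0; b[13] = 6; b[14] = 4; b[15] = 13; b[16] = 10; b[17] = 11; b[18] = 19; b[19] = 8; b[20] = 20; b[21] = 16.
Since b[21] = b[1] = 16, the sequence is periodic with period 20.

20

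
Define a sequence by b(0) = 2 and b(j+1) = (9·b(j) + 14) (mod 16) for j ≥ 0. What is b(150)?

6

Computing terms: b(0) = 2; b(1) = 0; b(2) = 14; b(3) = 12; b(4) = 10; b(5) = 8; b(6) = 6; b(7) = 4; b(8) = 2.
The sequence repeats with period 8.
(150 - 0) mod 8 = 6, so b(150) = b(6) = 6.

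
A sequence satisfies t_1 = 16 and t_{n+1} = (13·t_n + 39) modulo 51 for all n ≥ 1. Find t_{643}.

Listing terms: t_1 = 16; t_2 = 43; t_3 = 37; t_4 = 10; t_5 = 16.
Since t_5 = t_1 = 16, the sequence is periodic with period 4.
(643 - 1) mod 4 = 2, so t_{643} = t_3 = 37.

37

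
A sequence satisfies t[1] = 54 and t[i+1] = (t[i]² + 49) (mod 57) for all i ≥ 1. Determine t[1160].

Listing terms: t[1] = 54,  t[2] = 1,  t[3] = 50,  t[4] = 41,  t[5] = 20,  t[6] = 50.
Since t[6] = t[3] = 50, the sequence is eventually periodic: after a pre-period of length 2 it cycles with period 3.
For i ≥ 3, t[i] depends only on (i - 3) mod 3. (1160 - 3) mod 3 = 2, so t[1160] = t[5] = 20.

20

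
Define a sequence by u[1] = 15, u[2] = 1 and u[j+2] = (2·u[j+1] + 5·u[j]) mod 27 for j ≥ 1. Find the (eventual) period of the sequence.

9

We have u[1] = 15,  u[2] = 1,  u[3] = 23,  u[4] = 24,  u[5] = 1,  u[6] = 14,  u[7] = 6,  u[8] = 1,  u[9] = 5,  u[10] = 15,  u[11] = 1.
The sequence repeats with period 9.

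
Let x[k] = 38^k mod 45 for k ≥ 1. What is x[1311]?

17

Computing terms: x[1] = 38; x[2] = 4; x[3] = 17; x[4] = 16; x[5] = 23; x[6] = 19; x[7] = 2; x[8] = 31; x[9] = 8; x[10] = 34; x[11] = 32; x[12] = 1; x[13] = 38.
Since x[13] = x[1] = 38, the sequence is periodic with period 12.
(1311 - 1) mod 12 = 2, so x[1311] = x[3] = 17.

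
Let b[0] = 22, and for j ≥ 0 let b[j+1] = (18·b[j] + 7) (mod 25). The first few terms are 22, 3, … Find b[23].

Computing terms: b[0] = 22,  b[1] = 3,  b[2] = 11,  b[3] = 5,  b[4] = 22.
Since b[4] = b[0] = 22, the sequence is periodic with period 4.
(23 - 0) mod 4 = 3, so b[23] = b[3] = 5.

5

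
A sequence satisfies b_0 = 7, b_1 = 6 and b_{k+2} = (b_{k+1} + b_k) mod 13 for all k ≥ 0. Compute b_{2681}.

Listing terms: b_0 = 7; b_1 = 6; b_2 = 0; b_3 = 6; b_4 = 6; b_5 = 12; b_6 = 5; b_7 = 4; b_8 = 9; b_9 = 0; b_{10} = 9; b_{11} = 9; b_{12} = 5; b_{13} = 1; b_{14} = 6; b_{15} = 7; b_{16} = 0; b_{17} = 7; b_{18} = 7; b_{19} = 1; b_{20} = 8; b_{21} = 9; b_{22} = 4; b_{23} = 0; b_{24} = 4; b_{25} = 4; b_{26} = 8; b_{27} = 12; b_{28} = 7; b_{29} = 6.
Since (b_{28}, b_{29}) = (b_0, b_1) = (7, 6) (two consecutive terms determine the rest), the sequence is periodic with period 28.
(2681 - 0) mod 28 = 21, so b_{2681} = b_{21} = 9.

9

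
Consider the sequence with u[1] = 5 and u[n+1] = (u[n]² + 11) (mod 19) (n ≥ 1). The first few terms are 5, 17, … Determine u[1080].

We have u[1] = 5, u[2] = 17, u[3] = 15, u[4] = 8, u[5] = 18, u[6] = 12, u[7] = 3, u[8] = 1, u[9] = 12.
Since u[9] = u[6] = 12, the sequence is eventually periodic: after a pre-period of length 5 it cycles with period 3.
For n ≥ 6, u[n] depends only on (n - 6) mod 3. (1080 - 6) mod 3 = 0, so u[1080] = u[6] = 12.

12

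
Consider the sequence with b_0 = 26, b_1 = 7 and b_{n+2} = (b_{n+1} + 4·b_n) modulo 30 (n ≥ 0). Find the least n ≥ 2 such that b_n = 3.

10

Computing terms: b_0 = 26,  b_1 = 7,  b_2 = 21,  b_3 = 19,  b_4 = 13,  b_5 = 29,  b_6 = 21,  b_7 = 17,  b_8 = 11,  b_9 = 19,  b_{10} = 3,  b_{11} = 19,  b_{12} = 1,  b_{13} = 17,  b_{14} = 21,  b_{15} = 29,  b_{16} = 23,  b_{17} = 19,  b_{18} = 21,  b_{19} = 7,  b_{20} = 1,  b_{21} = 29,  b_{22} = 3,  b_{23} = 29,  b_{24} = 11,  b_{25} = 7,  b_{26} = 21.
Since (b_{25}, b_{26}) = (b_1, b_2) = (7, 21) (two consecutive terms determine the rest), the sequence is eventually periodic: after a pre-period of length 1 it cycles with period 24.
The value 3 first appears (with n ≥ 2) at b_{10}.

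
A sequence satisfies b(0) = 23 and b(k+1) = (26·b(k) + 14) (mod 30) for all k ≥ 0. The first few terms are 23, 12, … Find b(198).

We have b(0) = 23, b(1) = 12, b(2) = 26, b(3) = 0, b(4) = 14, b(5) = 18, b(6) = 2, b(7) = 6, b(8) = 20, b(9) = 24, b(10) = 8, b(11) = 12.
Since b(11) = b(1) = 12, the sequence is eventually periodic: after a pre-period of length 1 it cycles with period 10.
For k ≥ 1, b(k) depends only on (k - 1) mod 10. (198 - 1) mod 10 = 7, so b(198) = b(8) = 20.

20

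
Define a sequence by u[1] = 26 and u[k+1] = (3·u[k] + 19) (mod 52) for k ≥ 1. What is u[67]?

26

Listing terms: u[1] = 26; u[2] = 45; u[3] = 50; u[4] = 13; u[5] = 6; u[6] = 37; u[7] = 26.
Since u[7] = u[1] = 26, the sequence is periodic with period 6.
So u[67] = u[1 + ((67-1) mod 6)] = u[1] = 26.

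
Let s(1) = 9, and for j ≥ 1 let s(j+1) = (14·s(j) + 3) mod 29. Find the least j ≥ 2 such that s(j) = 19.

Computing terms: s(1) = 9,  s(2) = 13,  s(3) = 11,  s(4) = 12,  s(5) = 26,  s(6) = 19,  s(7) = 8,  s(8) = 28,  s(9) = 18,  s(10) = 23,  s(11) = 6,  s(12) = 0,  s(13) = 3,  s(14) = 16,  s(15) = 24,  s(16) = 20,  s(17) = 22,  s(18) = 21,  s(19) = 7,  s(20) = 14,  s(21) = 25,  s(22) = 5,  s(23) = 15,  s(24) = 10,  s(25) = 27,  s(26) = 4,  s(27) = 1,  s(28) = 17,  s(29) = 9.
The sequence repeats with period 28.
The value 19 first appears (with j ≥ 2) at s(6).

6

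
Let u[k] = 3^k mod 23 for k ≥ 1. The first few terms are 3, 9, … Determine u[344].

4

Listing terms: u[1] = 3,  u[2] = 9,  u[3] = 4,  u[4] = 12,  u[5] = 13,  u[6] = 16,  u[7] = 2,  u[8] = 6,  u[9] = 18,  u[10] = 8,  u[11] = 1,  u[12] = 3.
The sequence repeats with period 11.
(344 - 1) mod 11 = 2, so u[344] = u[3] = 4.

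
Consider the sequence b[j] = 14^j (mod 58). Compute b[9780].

b[1] = 14,  b[2] = 22,  b[3] = 18,  b[4] = 20,  b[5] = 48,  b[6] = 34,  b[7] = 12,  b[8] = 52,  b[9] = 32,  b[10] = 42,  b[11] = 8,  b[12] = 54,  b[13] = 2,  b[14] = 28,  b[15] = 44,  b[16] = 36,  b[17] = 40,  b[18] = 38,  b[19] = 10,  b[20] = 24,  b[21] = 46,  b[22] = 6,  b[23] = 26,  b[24] = 16,  b[25] = 50,  b[26] = 4,  b[27] = 56,  b[28] = 30,  b[29] = 14.
Since b[29] = b[1] = 14, the sequence is periodic with period 28.
So b[9780] = b[1 + ((9780-1) mod 28)] = b[8] = 52.

52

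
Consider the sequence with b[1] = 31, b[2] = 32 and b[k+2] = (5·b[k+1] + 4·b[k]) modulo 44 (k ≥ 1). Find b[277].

Computing terms: b[1] = 31; b[2] = 32; b[3] = 20; b[4] = 8; b[5] = 32; b[6] = 16; b[7] = 32; b[8] = 4; b[9] = 16; b[10] = 8; b[11] = 16; b[12] = 24; b[13] = 8; b[14] = 4; b[15] = 8; b[16] = 12; b[17] = 4; b[18] = 24; b[19] = 4; b[20] = 28; b[21] = 24; b[22] = 12; b[23] = 24; b[24] = 36; b[25] = 12; b[26] = 28; b[27] = 12; b[28] = 40; b[29] = 28; b[30] = 36; b[31] = 28; b[32] = 20; b[33] = 36; b[34] = 40; b[35] = 36; b[36] = 32; b[37] = 40; b[38] = 20; b[39] = 40; b[40] = 16; b[41] = 20; b[42] = 32; b[43] = 20.
Since (b[42], b[43]) = (b[2], b[3]) = (32, 20) (two consecutive terms determine the rest), the sequence is eventually periodic: after a pre-period of length 1 it cycles with period 40.
For k ≥ 2, b[k] depends only on (k - 2) mod 40. (277 - 2) mod 40 = 35, so b[277] = b[37] = 40.

40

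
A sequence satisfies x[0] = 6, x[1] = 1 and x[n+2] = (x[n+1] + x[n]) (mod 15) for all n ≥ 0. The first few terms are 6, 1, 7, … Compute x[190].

14

x[0] = 6,  x[1] = 1,  x[2] = 7,  x[3] = 8,  x[4] = 0,  x[5] = 8,  x[6] = 8,  x[7] = 1,  x[8] = 9,  x[9] = 10,  x[10] = 4,  x[11] = 14,  x[12] = 3,  x[13] = 2,  x[14] = 5,  x[15] = 7,  x[16] = 12,  x[17] = 4,  x[18] = 1,  x[19] = 5,  x[20] = 6,  x[21] = 11,  x[22] = 2,  x[23] = 13,  x[24] = 0,  x[25] = 13,  x[26] = 13,  x[27] = 11,  x[28] = 9,  x[29] = 5,  x[30] = 14,  x[31] = 4,  x[32] = 3,  x[33] = 7,  x[34] = 10,  x[35] = 2,  x[36] = 12,  x[37] = 14,  x[38] = 11,  x[39] = 10,  x[40] = 6,  x[41] = 1.
The sequence repeats with period 40.
(190 - 0) mod 40 = 30, so x[190] = x[30] = 14.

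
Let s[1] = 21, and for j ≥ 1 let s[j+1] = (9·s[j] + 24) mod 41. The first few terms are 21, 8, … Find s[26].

We have s[1] = 21; s[2] = 8; s[3] = 14; s[4] = 27; s[5] = 21.
Since s[5] = s[1] = 21, the sequence is periodic with period 4.
(26 - 1) mod 4 = 1, so s[26] = s[2] = 8.

8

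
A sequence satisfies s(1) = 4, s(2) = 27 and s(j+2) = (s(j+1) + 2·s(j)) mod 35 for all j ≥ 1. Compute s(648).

29

Computing terms: s(1) = 4; s(2) = 27; s(3) = 0; s(4) = 19; s(5) = 19; s(6) = 22; s(7) = 25; s(8) = 34; s(9) = 14; s(10) = 12; s(11) = 5; s(12) = 29; s(13) = 4; s(14) = 27.
Since (s(13), s(14)) = (s(1), s(2)) = (4, 27) (two consecutive terms determine the rest), the sequence is periodic with period 12.
(648 - 1) mod 12 = 11, so s(648) = s(12) = 29.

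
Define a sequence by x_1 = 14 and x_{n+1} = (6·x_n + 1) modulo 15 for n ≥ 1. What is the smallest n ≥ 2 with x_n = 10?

Computing terms: x_1 = 14, x_2 = 10, x_3 = 1, x_4 = 7, x_5 = 13, x_6 = 4, x_7 = 10.
Since x_7 = x_2 = 10, the sequence is eventually periodic: after a pre-period of length 1 it cycles with period 5.
The value 10 first appears (with n ≥ 2) at x_2.

2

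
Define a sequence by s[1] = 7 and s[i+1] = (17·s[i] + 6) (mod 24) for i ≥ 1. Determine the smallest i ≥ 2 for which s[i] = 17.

s[1] = 7, s[2] = 5, s[3] = 19, s[4] = 17, s[5] = 7.
Since s[5] = s[1] = 7, the sequence is periodic with period 4.
The value 17 first appears (with i ≥ 2) at s[4].

4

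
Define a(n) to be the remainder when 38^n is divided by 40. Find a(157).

Computing terms: a(0) = 1; a(1) = 38; a(2) = 4; a(3) = 32; a(4) = 16; a(5) = 8; a(6) = 24; a(7) = 32.
Since a(7) = a(3) = 32, the sequence is eventually periodic: after a pre-period of length 3 it cycles with period 4.
For n ≥ 3, a(n) depends only on (n - 3) mod 4. (157 - 3) mod 4 = 2, so a(157) = a(5) = 8.

8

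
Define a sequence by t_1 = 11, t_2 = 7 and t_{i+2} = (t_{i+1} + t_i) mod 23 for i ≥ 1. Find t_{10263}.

We have t_1 = 11,  t_2 = 7,  t_3 = 18,  t_4 = 2,  t_5 = 20,  t_6 = 22,  t_7 = 19,  t_8 = 18,  t_9 = 14,  t_{10} = 9,  t_{11} = 0,  t_{12} = 9,  t_{13} = 9,  t_{14} = 18,  t_{15} = 4,  t_{16} = 22,  t_{17} = 3,  t_{18} = 2,  t_{19} = 5,  t_{20} = 7,  t_{21} = 12,  t_{22} = 19,  t_{23} = 8,  t_{24} = 4,  t_{25} = 12,  t_{26} = 16,  t_{27} = 5,  t_{28} = 21,  t_{29} = 3,  t_{30} = 1,  t_{31} = 4,  t_{32} = 5,  t_{33} = 9,  t_{34} = 14,  t_{35} = 0,  t_{36} = 14,  t_{37} = 14,  t_{38} = 5,  t_{39} = 19,  t_{40} = 1,  t_{41} = 20,  t_{42} = 21,  t_{43} = 18,  t_{44} = 16,  t_{45} = 11,  t_{46} = 4,  t_{47} = 15,  t_{48} = 19,  t_{49} = 11,  t_{50} = 7.
The sequence repeats with period 48.
So t_{10263} = t_{1 + ((10263-1) mod 48)} = t_{39} = 19.

19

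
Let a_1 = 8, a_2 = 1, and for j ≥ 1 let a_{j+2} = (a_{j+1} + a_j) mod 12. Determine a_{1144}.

We have a_1 = 8; a_2 = 1; a_3 = 9; a_4 = 10; a_5 = 7; a_6 = 5; a_7 = 0; a_8 = 5; a_9 = 5; a_{10} = 10; a_{11} = 3; a_{12} = 1; a_{13} = 4; a_{14} = 5; a_{15} = 9; a_{16} = 2; a_{17} = 11; a_{18} = 1; a_{19} = 0; a_{20} = 1; a_{21} = 1; a_{22} = 2; a_{23} = 3; a_{24} = 5; a_{25} = 8; a_{26} = 1.
The sequence repeats with period 24.
So a_{1144} = a_{1 + ((1144-1) mod 24)} = a_{16} = 2.

2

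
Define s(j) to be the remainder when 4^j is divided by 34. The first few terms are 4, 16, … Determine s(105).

s(1) = 4; s(2) = 16; s(3) = 30; s(4) = 18; s(5) = 4.
Since s(5) = s(1) = 4, the sequence is periodic with period 4.
So s(105) = s(1 + ((105-1) mod 4)) = s(1) = 4.

4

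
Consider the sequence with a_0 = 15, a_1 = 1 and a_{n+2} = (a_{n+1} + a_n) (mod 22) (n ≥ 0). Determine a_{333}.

17

Computing terms: a_0 = 15,  a_1 = 1,  a_2 = 16,  a_3 = 17,  a_4 = 11,  a_5 = 6,  a_6 = 17,  a_7 = 1,  a_8 = 18,  a_9 = 19,  a_{10} = 15,  a_{11} = 12,  a_{12} = 5,  a_{13} = 17,  a_{14} = 0,  a_{15} = 17,  a_{16} = 17,  a_{17} = 12,  a_{18} = 7,  a_{19} = 19,  a_{20} = 4,  a_{21} = 1,  a_{22} = 5,  a_{23} = 6,  a_{24} = 11,  a_{25} = 17,  a_{26} = 6,  a_{27} = 1,  a_{28} = 7,  a_{29} = 8,  a_{30} = 15,  a_{31} = 1.
The sequence repeats with period 30.
(333 - 0) mod 30 = 3, so a_{333} = a_3 = 17.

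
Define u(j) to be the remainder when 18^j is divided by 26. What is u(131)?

8

We have u(1) = 18,  u(2) = 12,  u(3) = 8,  u(4) = 14,  u(5) = 18.
The sequence repeats with period 4.
(131 - 1) mod 4 = 2, so u(131) = u(3) = 8.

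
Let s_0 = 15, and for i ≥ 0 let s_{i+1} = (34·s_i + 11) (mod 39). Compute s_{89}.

We have s_0 = 15,  s_1 = 14,  s_2 = 19,  s_3 = 33,  s_4 = 2,  s_5 = 1,  s_6 = 6,  s_7 = 20,  s_8 = 28,  s_9 = 27,  s_{10} = 32,  s_{11} = 7,  s_{12} = 15.
Since s_{12} = s_0 = 15, the sequence is periodic with period 12.
(89 - 0) mod 12 = 5, so s_{89} = s_5 = 1.

1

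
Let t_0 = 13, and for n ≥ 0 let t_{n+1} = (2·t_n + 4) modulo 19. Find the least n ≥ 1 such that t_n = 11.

We have t_0 = 13; t_1 = 11; t_2 = 7; t_3 = 18; t_4 = 2; t_5 = 8; t_6 = 1; t_7 = 6; t_8 = 16; t_9 = 17; t_{10} = 0; t_{11} = 4; t_{12} = 12; t_{13} = 9; t_{14} = 3; t_{15} = 10; t_{16} = 5; t_{17} = 14; t_{18} = 13.
Since t_{18} = t_0 = 13, the sequence is periodic with period 18.
The value 11 first appears (with n ≥ 1) at t_1.

1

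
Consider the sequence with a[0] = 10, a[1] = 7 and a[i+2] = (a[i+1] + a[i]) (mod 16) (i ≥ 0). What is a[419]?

5

Computing terms: a[0] = 10, a[1] = 7, a[2] = 1, a[3] = 8, a[4] = 9, a[5] = 1, a[6] = 10, a[7] = 11, a[8] = 5, a[9] = 0, a[10] = 5, a[11] = 5, a[12] = 10, a[13] = 15, a[14] = 9, a[15] = 8, a[16] = 1, a[17] = 9, a[18] = 10, a[19] = 3, a[20] = 13, a[21] = 0, a[22] = 13, a[23] = 13, a[24] = 10, a[25] = 7.
The sequence repeats with period 24.
So a[419] = a[0 + ((419-0) mod 24)] = a[11] = 5.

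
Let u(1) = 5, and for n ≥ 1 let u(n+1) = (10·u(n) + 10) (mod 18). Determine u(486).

4

We have u(1) = 5; u(2) = 6; u(3) = 16; u(4) = 8; u(5) = 0; u(6) = 10; u(7) = 2; u(8) = 12; u(9) = 4; u(10) = 14; u(11) = 6.
Since u(11) = u(2) = 6, the sequence is eventually periodic: after a pre-period of length 1 it cycles with period 9.
For n ≥ 2, u(n) depends only on (n - 2) mod 9. (486 - 2) mod 9 = 7, so u(486) = u(9) = 4.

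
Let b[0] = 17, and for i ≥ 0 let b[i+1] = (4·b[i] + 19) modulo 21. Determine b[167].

b[0] = 17, b[1] = 3, b[2] = 10, b[3] = 17.
Since b[3] = b[0] = 17, the sequence is periodic with period 3.
So b[167] = b[0 + ((167-0) mod 3)] = b[2] = 10.

10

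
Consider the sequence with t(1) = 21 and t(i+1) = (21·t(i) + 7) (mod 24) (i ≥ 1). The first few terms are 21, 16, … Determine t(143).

19

Listing terms: t(1) = 21; t(2) = 16; t(3) = 7; t(4) = 10; t(5) = 1; t(6) = 4; t(7) = 19; t(8) = 22; t(9) = 13; t(10) = 16.
Since t(10) = t(2) = 16, the sequence is eventually periodic: after a pre-period of length 1 it cycles with period 8.
For i ≥ 2, t(i) depends only on (i - 2) mod 8. (143 - 2) mod 8 = 5, so t(143) = t(7) = 19.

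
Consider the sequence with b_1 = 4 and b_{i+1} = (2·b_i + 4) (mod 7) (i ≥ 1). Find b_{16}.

4

We have b_1 = 4, b_2 = 5, b_3 = 0, b_4 = 4.
The sequence repeats with period 3.
So b_{16} = b_{1 + ((16-1) mod 3)} = b_1 = 4.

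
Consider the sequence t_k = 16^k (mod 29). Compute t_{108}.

We have t_1 = 16; t_2 = 24; t_3 = 7; t_4 = 25; t_5 = 23; t_6 = 20; t_7 = 1; t_8 = 16.
Since t_8 = t_1 = 16, the sequence is periodic with period 7.
(108 - 1) mod 7 = 2, so t_{108} = t_3 = 7.

7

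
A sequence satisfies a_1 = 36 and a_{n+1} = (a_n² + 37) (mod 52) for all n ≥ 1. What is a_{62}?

33

Listing terms: a_1 = 36,  a_2 = 33,  a_3 = 34,  a_4 = 49,  a_5 = 46,  a_6 = 21,  a_7 = 10,  a_8 = 33.
Since a_8 = a_2 = 33, the sequence is eventually periodic: after a pre-period of length 1 it cycles with period 6.
For n ≥ 2, a_n depends only on (n - 2) mod 6. (62 - 2) mod 6 = 0, so a_{62} = a_2 = 33.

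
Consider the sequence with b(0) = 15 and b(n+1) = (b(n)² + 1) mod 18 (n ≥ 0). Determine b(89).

We have b(0) = 15, b(1) = 10, b(2) = 11, b(3) = 14, b(4) = 17, b(5) = 2, b(6) = 5, b(7) = 8, b(8) = 11.
Since b(8) = b(2) = 11, the sequence is eventually periodic: after a pre-period of length 2 it cycles with period 6.
For n ≥ 2, b(n) depends only on (n - 2) mod 6. (89 - 2) mod 6 = 3, so b(89) = b(5) = 2.

2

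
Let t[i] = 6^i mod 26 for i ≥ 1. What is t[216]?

14

Listing terms: t[1] = 6; t[2] = 10; t[3] = 8; t[4] = 22; t[5] = 2; t[6] = 12; t[7] = 20; t[8] = 16; t[9] = 18; t[10] = 4; t[11] = 24; t[12] = 14; t[13] = 6.
The sequence repeats with period 12.
So t[216] = t[1 + ((216-1) mod 12)] = t[12] = 14.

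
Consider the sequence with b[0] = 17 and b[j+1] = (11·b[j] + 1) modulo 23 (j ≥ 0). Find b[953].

We have b[0] = 17,  b[1] = 4,  b[2] = 22,  b[3] = 13,  b[4] = 6,  b[5] = 21,  b[6] = 2,  b[7] = 0,  b[8] = 1,  b[9] = 12,  b[10] = 18,  b[11] = 15,  b[12] = 5,  b[13] = 10,  b[14] = 19,  b[15] = 3,  b[16] = 11,  b[17] = 7,  b[18] = 9,  b[19] = 8,  b[20] = 20,  b[21] = 14,  b[22] = 17.
The sequence repeats with period 22.
(953 - 0) mod 22 = 7, so b[953] = b[7] = 0.

0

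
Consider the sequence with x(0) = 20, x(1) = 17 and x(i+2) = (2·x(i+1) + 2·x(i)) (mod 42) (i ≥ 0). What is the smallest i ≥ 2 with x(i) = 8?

Listing terms: x(0) = 20, x(1) = 17, x(2) = 32, x(3) = 14, x(4) = 8, x(5) = 2, x(6) = 20, x(7) = 2, x(8) = 2, x(9) = 8, x(10) = 20, x(11) = 14, x(12) = 26, x(13) = 38, x(14) = 2, x(15) = 38, x(16) = 38, x(17) = 26, x(18) = 2, x(19) = 14, x(20) = 32, x(21) = 8, x(22) = 38, x(23) = 8, x(24) = 8, x(25) = 32, x(26) = 38, x(27) = 14, x(28) = 20, x(29) = 26, x(30) = 8, x(31) = 26, x(32) = 26, x(33) = 20, x(34) = 8, x(35) = 14, x(36) = 2, x(37) = 32, x(38) = 26, x(39) = 32, x(40) = 32, x(41) = 2, x(42) = 26, x(43) = 14, x(44) = 38, x(45) = 20, x(46) = 32, x(47) = 20, x(48) = 20, x(49) = 38, x(50) = 32, x(51) = 14.
Since (x(50), x(51)) = (x(2), x(3)) = (32, 14) (two consecutive terms determine the rest), the sequence is eventually periodic: after a pre-period of length 2 it cycles with period 48.
The value 8 first appears (with i ≥ 2) at x(4).

4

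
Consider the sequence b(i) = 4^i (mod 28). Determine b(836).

b(1) = 4; b(2) = 16; b(3) = 8; b(4) = 4.
Since b(4) = b(1) = 4, the sequence is periodic with period 3.
(836 - 1) mod 3 = 1, so b(836) = b(2) = 16.

16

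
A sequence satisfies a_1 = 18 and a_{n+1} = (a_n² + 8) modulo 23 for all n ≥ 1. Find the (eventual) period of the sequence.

5

Listing terms: a_1 = 18, a_2 = 10, a_3 = 16, a_4 = 11, a_5 = 14, a_6 = 20, a_7 = 17, a_8 = 21, a_9 = 12, a_{10} = 14.
Since a_{10} = a_5 = 14, the sequence is eventually periodic: after a pre-period of length 4 it cycles with period 5.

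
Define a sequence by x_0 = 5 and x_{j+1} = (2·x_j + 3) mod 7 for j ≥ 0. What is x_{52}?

6

x_0 = 5; x_1 = 6; x_2 = 1; x_3 = 5.
The sequence repeats with period 3.
(52 - 0) mod 3 = 1, so x_{52} = x_1 = 6.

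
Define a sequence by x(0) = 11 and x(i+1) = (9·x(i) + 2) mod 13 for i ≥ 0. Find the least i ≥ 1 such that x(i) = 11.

We have x(0) = 11; x(1) = 10; x(2) = 1; x(3) = 11.
The sequence repeats with period 3.
The value 11 next appears (with i ≥ 1) at x(3).

3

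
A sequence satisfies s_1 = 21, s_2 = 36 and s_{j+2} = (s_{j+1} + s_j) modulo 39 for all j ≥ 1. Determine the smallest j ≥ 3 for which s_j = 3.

We have s_1 = 21; s_2 = 36; s_3 = 18; s_4 = 15; s_5 = 33; s_6 = 9; s_7 = 3; s_8 = 12; s_9 = 15; s_{10} = 27; s_{11} = 3; s_{12} = 30; s_{13} = 33; s_{14} = 24; s_{15} = 18; s_{16} = 3; s_{17} = 21; s_{18} = 24; s_{19} = 6; s_{20} = 30; s_{21} = 36; s_{22} = 27; s_{23} = 24; s_{24} = 12; s_{25} = 36; s_{26} = 9; s_{27} = 6; s_{28} = 15; s_{29} = 21; s_{30} = 36.
Since (s_{29}, s_{30}) = (s_1, s_2) = (21, 36) (two consecutive terms determine the rest), the sequence is periodic with period 28.
The value 3 first appears (with j ≥ 3) at s_7.

7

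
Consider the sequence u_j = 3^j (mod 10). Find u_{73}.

3

Listing terms: u_1 = 3,  u_2 = 9,  u_3 = 7,  u_4 = 1,  u_5 = 3.
Since u_5 = u_1 = 3, the sequence is periodic with period 4.
(73 - 1) mod 4 = 0, so u_{73} = u_1 = 3.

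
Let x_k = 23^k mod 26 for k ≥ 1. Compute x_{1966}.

Listing terms: x_1 = 23, x_2 = 9, x_3 = 25, x_4 = 3, x_5 = 17, x_6 = 1, x_7 = 23.
The sequence repeats with period 6.
(1966 - 1) mod 6 = 3, so x_{1966} = x_4 = 3.

3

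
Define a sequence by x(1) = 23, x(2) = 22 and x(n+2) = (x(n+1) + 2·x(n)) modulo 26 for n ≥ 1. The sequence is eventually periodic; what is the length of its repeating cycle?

We have x(1) = 23; x(2) = 22; x(3) = 16; x(4) = 8; x(5) = 14; x(6) = 4; x(7) = 6; x(8) = 14; x(9) = 0; x(10) = 2; x(11) = 2; x(12) = 6; x(13) = 10; x(14) = 22; x(15) = 16.
Since (x(14), x(15)) = (x(2), x(3)) = (22, 16) (two consecutive terms determine the rest), the sequence is eventually periodic: after a pre-period of length 1 it cycles with period 12.

12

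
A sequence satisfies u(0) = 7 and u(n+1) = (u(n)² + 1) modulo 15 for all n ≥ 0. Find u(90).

u(0) = 7,  u(1) = 5,  u(2) = 11,  u(3) = 2,  u(4) = 5.
Since u(4) = u(1) = 5, the sequence is eventually periodic: after a pre-period of length 1 it cycles with period 3.
For n ≥ 1, u(n) depends only on (n - 1) mod 3. (90 - 1) mod 3 = 2, so u(90) = u(3) = 2.

2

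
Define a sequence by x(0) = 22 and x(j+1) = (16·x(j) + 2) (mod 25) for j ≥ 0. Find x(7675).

Computing terms: x(0) = 22,  x(1) = 4,  x(2) = 16,  x(3) = 8,  x(4) = 5,  x(5) = 7,  x(6) = 14,  x(7) = 1,  x(8) = 18,  x(9) = 15,  x(10) = 17,  x(11) = 24,  x(12) = 11,  x(13) = 3,  x(14) = 0,  x(15) = 2,  x(16) = 9,  x(17) = 21,  x(18) = 13,  x(19) = 10,  x(20) = 12,  x(21) = 19,  x(22) = 6,  x(23) = 23,  x(24) = 20,  x(25) = 22.
Since x(25) = x(0) = 22, the sequence is periodic with period 25.
So x(7675) = x(0 + ((7675-0) mod 25)) = x(0) = 22.

22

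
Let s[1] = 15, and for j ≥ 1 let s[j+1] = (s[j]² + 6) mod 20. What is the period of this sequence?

3

Listing terms: s[1] = 15; s[2] = 11; s[3] = 7; s[4] = 15.
The sequence repeats with period 3.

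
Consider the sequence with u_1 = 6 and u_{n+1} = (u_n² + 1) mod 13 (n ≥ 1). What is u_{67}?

5

We have u_1 = 6; u_2 = 11; u_3 = 5; u_4 = 0; u_5 = 1; u_6 = 2; u_7 = 5.
Since u_7 = u_3 = 5, the sequence is eventually periodic: after a pre-period of length 2 it cycles with period 4.
For n ≥ 3, u_n depends only on (n - 3) mod 4. (67 - 3) mod 4 = 0, so u_{67} = u_3 = 5.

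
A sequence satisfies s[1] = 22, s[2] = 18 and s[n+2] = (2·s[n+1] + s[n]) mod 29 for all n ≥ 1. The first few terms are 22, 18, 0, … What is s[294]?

11

Computing terms: s[1] = 22, s[2] = 18, s[3] = 0, s[4] = 18, s[5] = 7, s[6] = 3, s[7] = 13, s[8] = 0, s[9] = 13, s[10] = 26, s[11] = 7, s[12] = 11, s[13] = 0, s[14] = 11, s[15] = 22, s[16] = 26, s[17] = 16, s[18] = 0, s[19] = 16, s[20] = 3, s[21] = 22, s[22] = 18.
Since (s[21], s[22]) = (s[1], s[2]) = (22, 18) (two consecutive terms determine the rest), the sequence is periodic with period 20.
(294 - 1) mod 20 = 13, so s[294] = s[14] = 11.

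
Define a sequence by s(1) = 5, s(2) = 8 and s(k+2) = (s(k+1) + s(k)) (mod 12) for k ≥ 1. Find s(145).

5

s(1) = 5; s(2) = 8; s(3) = 1; s(4) = 9; s(5) = 10; s(6) = 7; s(7) = 5; s(8) = 0; s(9) = 5; s(10) = 5; s(11) = 10; s(12) = 3; s(13) = 1; s(14) = 4; s(15) = 5; s(16) = 9; s(17) = 2; s(18) = 11; s(19) = 1; s(20) = 0; s(21) = 1; s(22) = 1; s(23) = 2; s(24) = 3; s(25) = 5; s(26) = 8.
Since (s(25), s(26)) = (s(1), s(2)) = (5, 8) (two consecutive terms determine the rest), the sequence is periodic with period 24.
(145 - 1) mod 24 = 0, so s(145) = s(1) = 5.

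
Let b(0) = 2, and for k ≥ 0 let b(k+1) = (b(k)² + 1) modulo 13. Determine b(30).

0

b(0) = 2; b(1) = 5; b(2) = 0; b(3) = 1; b(4) = 2.
The sequence repeats with period 4.
(30 - 0) mod 4 = 2, so b(30) = b(2) = 0.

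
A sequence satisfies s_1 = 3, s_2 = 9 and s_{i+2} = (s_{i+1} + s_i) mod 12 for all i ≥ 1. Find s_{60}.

Computing terms: s_1 = 3, s_2 = 9, s_3 = 0, s_4 = 9, s_5 = 9, s_6 = 6, s_7 = 3, s_8 = 9.
The sequence repeats with period 6.
(60 - 1) mod 6 = 5, so s_{60} = s_6 = 6.

6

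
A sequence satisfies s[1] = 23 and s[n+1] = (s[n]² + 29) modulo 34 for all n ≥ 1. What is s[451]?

11

s[1] = 23,  s[2] = 14,  s[3] = 21,  s[4] = 28,  s[5] = 31,  s[6] = 4,  s[7] = 11,  s[8] = 14.
Since s[8] = s[2] = 14, the sequence is eventually periodic: after a pre-period of length 1 it cycles with period 6.
For n ≥ 2, s[n] depends only on (n - 2) mod 6. (451 - 2) mod 6 = 5, so s[451] = s[7] = 11.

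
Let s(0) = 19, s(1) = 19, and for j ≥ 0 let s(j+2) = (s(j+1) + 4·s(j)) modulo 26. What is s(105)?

11

s(0) = 19,  s(1) = 19,  s(2) = 17,  s(3) = 15,  s(4) = 5,  s(5) = 13,  s(6) = 7,  s(7) = 7,  s(8) = 9,  s(9) = 11,  s(10) = 21,  s(11) = 13,  s(12) = 19,  s(13) = 19.
Since (s(12), s(13)) = (s(0), s(1)) = (19, 19) (two consecutive terms determine the rest), the sequence is periodic with period 12.
(105 - 0) mod 12 = 9, so s(105) = s(9) = 11.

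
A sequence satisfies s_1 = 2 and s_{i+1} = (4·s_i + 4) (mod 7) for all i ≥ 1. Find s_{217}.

2

Computing terms: s_1 = 2, s_2 = 5, s_3 = 3, s_4 = 2.
The sequence repeats with period 3.
So s_{217} = s_{1 + ((217-1) mod 3)} = s_1 = 2.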